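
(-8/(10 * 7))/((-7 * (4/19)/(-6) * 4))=-57/490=-0.12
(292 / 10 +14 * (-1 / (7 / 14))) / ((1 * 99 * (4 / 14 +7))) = 14 / 8415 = 0.00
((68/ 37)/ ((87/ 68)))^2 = 21381376/ 10361961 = 2.06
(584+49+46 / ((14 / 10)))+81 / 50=233617 / 350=667.48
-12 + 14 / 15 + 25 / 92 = -14897 / 1380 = -10.79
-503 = -503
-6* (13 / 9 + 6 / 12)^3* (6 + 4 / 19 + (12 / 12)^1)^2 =-804720875 / 350892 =-2293.36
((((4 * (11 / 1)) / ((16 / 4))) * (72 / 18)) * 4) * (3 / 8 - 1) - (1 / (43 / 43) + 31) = -142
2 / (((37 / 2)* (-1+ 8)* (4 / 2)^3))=1 / 518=0.00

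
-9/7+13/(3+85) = -701/616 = -1.14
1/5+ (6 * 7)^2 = 8821/5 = 1764.20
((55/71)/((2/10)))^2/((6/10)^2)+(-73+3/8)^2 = 15435805009/2903616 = 5316.06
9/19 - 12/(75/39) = -5.77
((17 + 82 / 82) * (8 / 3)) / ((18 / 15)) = 40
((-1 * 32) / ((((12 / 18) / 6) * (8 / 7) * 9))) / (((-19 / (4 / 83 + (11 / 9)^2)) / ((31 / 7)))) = 1285508 / 127737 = 10.06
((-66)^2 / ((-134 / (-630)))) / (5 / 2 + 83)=304920 / 1273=239.53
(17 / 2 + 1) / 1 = 19 / 2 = 9.50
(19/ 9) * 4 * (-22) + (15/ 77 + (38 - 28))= -121679/ 693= -175.58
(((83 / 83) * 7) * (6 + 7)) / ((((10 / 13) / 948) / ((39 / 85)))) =21868938 / 425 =51456.32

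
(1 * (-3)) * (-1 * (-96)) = -288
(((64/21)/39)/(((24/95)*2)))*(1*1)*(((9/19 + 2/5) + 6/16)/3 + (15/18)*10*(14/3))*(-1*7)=-42.55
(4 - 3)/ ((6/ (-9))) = -3/ 2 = -1.50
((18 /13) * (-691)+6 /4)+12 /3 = -951.27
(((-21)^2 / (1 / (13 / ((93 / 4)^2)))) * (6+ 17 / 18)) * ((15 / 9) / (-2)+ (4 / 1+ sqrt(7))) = 637000 * sqrt(7) / 8649+ 6051500 / 25947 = 428.09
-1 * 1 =-1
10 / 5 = 2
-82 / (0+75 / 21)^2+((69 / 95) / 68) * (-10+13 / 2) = -10442887 / 1615000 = -6.47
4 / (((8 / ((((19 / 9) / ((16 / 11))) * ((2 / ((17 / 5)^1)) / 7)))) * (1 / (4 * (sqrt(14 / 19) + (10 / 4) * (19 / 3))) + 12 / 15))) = 26125 * sqrt(266) / 5416698644 + 7288054675 / 97500575592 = 0.07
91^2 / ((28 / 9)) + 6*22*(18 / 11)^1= 11511 / 4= 2877.75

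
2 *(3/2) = 3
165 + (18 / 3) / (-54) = 1484 / 9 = 164.89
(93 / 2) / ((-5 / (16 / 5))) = -744 / 25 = -29.76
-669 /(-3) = 223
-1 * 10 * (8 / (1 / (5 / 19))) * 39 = -15600 / 19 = -821.05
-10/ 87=-0.11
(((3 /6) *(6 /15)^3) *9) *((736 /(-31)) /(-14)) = 13248 /27125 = 0.49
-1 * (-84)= 84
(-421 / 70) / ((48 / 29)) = -12209 / 3360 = -3.63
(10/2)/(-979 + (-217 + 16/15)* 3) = -25/8134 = -0.00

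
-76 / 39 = -1.95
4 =4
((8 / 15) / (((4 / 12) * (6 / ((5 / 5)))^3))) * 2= 2 / 135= 0.01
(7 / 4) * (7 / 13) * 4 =49 / 13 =3.77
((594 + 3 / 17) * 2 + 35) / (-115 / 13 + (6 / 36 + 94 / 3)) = 540722 / 10013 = 54.00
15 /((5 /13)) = 39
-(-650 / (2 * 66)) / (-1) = -325 / 66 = -4.92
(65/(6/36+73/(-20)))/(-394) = 1950/41173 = 0.05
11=11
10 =10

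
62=62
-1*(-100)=100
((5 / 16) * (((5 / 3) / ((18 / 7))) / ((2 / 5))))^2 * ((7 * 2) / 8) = 5359375 / 11943936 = 0.45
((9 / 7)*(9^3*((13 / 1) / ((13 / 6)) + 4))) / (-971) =-65610 / 6797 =-9.65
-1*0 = 0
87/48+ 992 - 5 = 15821/16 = 988.81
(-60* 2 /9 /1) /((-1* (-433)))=-40 /1299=-0.03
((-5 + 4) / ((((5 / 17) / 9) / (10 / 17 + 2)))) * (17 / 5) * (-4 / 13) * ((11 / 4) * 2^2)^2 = 3258288 / 325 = 10025.50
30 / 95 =6 / 19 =0.32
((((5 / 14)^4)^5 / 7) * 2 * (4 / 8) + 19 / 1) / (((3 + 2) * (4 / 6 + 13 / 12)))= 11127877971658246039197233 / 5124680644798694095585280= 2.17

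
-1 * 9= -9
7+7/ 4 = 35/ 4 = 8.75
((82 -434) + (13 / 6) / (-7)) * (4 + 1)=-73985 / 42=-1761.55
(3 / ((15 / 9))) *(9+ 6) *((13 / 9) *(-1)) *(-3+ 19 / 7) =78 / 7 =11.14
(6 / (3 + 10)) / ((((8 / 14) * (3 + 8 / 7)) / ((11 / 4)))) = 1617 / 3016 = 0.54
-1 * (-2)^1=2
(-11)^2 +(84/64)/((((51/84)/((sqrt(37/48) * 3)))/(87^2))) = 121 +1112643 * sqrt(111)/272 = 43218.14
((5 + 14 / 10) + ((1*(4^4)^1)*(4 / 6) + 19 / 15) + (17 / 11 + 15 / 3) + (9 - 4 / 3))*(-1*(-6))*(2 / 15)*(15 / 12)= 2118 / 11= 192.55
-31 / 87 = -0.36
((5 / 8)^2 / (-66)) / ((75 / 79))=-79 / 12672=-0.01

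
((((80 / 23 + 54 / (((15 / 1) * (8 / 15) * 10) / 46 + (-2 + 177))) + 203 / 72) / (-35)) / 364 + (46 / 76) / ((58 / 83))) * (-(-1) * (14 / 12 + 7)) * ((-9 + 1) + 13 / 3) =-149984961938581 / 5786248478400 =-25.92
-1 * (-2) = 2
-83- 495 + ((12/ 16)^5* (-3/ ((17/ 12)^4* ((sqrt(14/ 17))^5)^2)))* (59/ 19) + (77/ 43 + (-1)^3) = -1017054892001/ 1757608832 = -578.66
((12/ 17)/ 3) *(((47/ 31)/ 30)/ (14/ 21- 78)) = -47/ 305660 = -0.00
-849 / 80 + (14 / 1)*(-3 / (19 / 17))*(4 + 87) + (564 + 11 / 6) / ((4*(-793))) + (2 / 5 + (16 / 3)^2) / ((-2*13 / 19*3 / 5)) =-112787181731 / 32544720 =-3465.61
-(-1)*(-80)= -80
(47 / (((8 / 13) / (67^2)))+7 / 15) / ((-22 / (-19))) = 781693079 / 2640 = 296095.86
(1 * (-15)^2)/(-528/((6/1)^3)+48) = 405/82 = 4.94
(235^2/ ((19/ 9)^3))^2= 1620789093950625/ 47045881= 34451243.33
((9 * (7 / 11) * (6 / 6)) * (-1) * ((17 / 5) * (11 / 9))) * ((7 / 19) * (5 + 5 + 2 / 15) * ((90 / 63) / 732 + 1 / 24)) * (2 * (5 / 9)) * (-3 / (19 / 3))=35462 / 17385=2.04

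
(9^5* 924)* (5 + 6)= 600174036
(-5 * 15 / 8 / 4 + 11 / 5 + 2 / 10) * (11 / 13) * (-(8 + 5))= -99 / 160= -0.62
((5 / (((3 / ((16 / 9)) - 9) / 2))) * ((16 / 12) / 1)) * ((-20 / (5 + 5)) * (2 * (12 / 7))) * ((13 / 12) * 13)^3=59406880 / 1701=34924.68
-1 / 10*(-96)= 48 / 5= 9.60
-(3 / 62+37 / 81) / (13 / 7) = -17759 / 65286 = -0.27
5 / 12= 0.42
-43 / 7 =-6.14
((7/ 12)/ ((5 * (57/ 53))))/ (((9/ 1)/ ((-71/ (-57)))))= 26341/ 1754460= 0.02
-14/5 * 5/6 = -2.33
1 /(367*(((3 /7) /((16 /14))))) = 8 /1101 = 0.01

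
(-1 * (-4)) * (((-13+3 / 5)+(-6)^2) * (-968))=-456896 / 5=-91379.20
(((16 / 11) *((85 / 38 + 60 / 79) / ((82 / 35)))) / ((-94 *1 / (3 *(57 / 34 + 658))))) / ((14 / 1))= -275112075 / 98342518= -2.80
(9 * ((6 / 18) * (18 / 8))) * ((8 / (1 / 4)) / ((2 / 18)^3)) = 157464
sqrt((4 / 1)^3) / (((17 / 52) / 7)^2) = 1059968 / 289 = 3667.71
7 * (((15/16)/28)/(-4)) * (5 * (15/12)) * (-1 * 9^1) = 3375/1024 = 3.30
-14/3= -4.67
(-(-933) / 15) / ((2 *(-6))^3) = -311 / 8640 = -0.04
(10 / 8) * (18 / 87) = 15 / 58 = 0.26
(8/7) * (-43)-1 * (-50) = 6/7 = 0.86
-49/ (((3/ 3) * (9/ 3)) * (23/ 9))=-147/ 23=-6.39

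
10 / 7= 1.43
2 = 2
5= 5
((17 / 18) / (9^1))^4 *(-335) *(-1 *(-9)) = -27979535 / 76527504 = -0.37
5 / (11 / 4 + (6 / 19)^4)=521284 / 287743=1.81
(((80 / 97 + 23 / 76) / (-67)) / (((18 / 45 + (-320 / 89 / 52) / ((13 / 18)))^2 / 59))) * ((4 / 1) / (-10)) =554662392733345 / 129305826962888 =4.29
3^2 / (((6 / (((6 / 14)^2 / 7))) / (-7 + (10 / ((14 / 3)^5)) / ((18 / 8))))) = -12702447 / 46118408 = -0.28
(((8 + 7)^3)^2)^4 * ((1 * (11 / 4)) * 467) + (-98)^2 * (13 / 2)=86476834350997030735015869390329 / 4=21619208587749257683753970000000.00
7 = 7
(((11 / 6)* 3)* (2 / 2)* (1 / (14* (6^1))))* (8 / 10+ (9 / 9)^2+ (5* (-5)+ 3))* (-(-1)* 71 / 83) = -1.13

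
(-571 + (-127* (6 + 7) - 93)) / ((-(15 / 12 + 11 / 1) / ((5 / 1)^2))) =231500 / 49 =4724.49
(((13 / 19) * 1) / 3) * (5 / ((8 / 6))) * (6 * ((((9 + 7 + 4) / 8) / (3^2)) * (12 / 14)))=325 / 266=1.22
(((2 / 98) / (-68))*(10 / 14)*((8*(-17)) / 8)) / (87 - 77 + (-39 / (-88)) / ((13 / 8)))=55 / 155036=0.00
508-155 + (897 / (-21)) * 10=-519 / 7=-74.14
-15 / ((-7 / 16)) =240 / 7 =34.29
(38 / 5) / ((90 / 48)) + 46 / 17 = 8618 / 1275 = 6.76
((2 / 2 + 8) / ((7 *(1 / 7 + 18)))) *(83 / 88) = 747 / 11176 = 0.07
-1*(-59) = 59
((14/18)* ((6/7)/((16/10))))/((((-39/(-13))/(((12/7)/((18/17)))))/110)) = 4675/189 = 24.74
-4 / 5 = -0.80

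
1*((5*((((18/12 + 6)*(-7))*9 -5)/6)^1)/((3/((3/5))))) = -955/12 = -79.58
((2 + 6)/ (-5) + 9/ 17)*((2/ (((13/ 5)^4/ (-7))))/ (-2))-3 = -118172/ 37349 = -3.16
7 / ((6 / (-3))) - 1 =-9 / 2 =-4.50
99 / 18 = 11 / 2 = 5.50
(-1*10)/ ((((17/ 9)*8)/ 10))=-6.62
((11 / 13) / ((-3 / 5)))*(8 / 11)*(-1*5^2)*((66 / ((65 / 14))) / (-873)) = -61600 / 147537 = -0.42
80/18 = 40/9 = 4.44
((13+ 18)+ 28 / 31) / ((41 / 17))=16813 / 1271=13.23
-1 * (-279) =279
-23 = -23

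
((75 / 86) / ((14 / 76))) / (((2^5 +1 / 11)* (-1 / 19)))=-297825 / 106253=-2.80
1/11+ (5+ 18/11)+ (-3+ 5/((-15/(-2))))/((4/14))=-95/66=-1.44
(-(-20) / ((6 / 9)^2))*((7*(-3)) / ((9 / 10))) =-1050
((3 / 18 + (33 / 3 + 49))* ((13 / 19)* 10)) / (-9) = -1235 / 27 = -45.74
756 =756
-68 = -68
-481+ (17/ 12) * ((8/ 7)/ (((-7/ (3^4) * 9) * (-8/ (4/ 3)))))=-23552/ 49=-480.65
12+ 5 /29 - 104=-2663 /29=-91.83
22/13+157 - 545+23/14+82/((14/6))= -63613/182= -349.52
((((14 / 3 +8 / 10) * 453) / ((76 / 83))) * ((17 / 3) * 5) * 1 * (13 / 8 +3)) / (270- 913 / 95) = 1616067685 / 1187376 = 1361.04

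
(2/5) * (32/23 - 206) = -9412/115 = -81.84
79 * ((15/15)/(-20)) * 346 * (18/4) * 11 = -1353033/20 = -67651.65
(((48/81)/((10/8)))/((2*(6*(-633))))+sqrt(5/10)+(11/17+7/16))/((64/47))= 47*sqrt(2)/128+3554296181/4462801920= 1.32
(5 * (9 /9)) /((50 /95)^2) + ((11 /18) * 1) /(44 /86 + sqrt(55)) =1849 * sqrt(55) /165618 + 29884589 /1656180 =18.13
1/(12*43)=1/516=0.00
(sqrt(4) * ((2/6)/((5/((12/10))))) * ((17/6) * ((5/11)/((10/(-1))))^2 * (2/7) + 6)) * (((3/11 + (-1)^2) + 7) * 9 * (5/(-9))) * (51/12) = -13481221/79860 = -168.81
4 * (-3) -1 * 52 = -64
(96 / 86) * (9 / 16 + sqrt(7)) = 27 / 43 + 48 * sqrt(7) / 43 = 3.58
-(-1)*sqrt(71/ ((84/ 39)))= sqrt(6461)/ 14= 5.74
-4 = -4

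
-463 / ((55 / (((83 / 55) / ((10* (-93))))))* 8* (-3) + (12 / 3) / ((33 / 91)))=-1268157 / 2228124212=-0.00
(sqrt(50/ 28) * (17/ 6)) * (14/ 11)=85 * sqrt(14)/ 66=4.82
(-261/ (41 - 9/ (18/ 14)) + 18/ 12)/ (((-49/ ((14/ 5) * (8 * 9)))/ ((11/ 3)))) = 1584/ 17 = 93.18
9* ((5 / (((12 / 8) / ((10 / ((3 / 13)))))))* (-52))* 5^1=-338000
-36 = -36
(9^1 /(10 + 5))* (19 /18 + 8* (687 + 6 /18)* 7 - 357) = 137285 /6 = 22880.83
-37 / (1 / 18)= -666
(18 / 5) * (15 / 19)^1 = 54 / 19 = 2.84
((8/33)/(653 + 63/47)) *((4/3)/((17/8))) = 0.00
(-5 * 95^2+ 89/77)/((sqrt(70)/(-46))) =248093.22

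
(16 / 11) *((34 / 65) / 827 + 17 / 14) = 7314488 / 4139135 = 1.77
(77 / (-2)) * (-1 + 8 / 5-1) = 15.40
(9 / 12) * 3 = 2.25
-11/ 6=-1.83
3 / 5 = 0.60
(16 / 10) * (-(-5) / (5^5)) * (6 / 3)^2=32 / 3125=0.01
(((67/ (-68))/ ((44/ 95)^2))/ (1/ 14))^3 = -75833335708916078125/ 285202159796224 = -265893.27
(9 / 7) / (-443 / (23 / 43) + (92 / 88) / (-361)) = -182666 / 117668201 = -0.00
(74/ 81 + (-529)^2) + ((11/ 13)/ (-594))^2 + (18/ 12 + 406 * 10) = 139908737827/ 492804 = 283903.41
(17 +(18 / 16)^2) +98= 7441 / 64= 116.27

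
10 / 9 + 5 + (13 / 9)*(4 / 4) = 68 / 9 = 7.56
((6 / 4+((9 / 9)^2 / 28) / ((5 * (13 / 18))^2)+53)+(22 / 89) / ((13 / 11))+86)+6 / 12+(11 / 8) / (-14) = 5942974669 / 42114800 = 141.11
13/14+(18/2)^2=1147/14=81.93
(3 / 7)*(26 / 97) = 78 / 679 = 0.11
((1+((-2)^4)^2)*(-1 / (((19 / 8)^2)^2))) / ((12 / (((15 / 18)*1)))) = -657920 / 1172889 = -0.56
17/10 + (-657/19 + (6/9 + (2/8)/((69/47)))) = -280047/8740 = -32.04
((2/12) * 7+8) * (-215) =-11825/6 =-1970.83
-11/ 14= -0.79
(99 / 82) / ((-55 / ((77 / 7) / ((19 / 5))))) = -99 / 1558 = -0.06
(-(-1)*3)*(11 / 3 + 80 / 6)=51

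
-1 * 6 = -6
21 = 21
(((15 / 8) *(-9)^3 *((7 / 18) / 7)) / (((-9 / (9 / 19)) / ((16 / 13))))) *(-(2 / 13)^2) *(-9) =1.05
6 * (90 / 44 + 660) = 43695 / 11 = 3972.27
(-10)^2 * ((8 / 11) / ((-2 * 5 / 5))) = -400 / 11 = -36.36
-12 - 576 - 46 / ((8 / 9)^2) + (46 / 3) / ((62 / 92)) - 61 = -2036971 / 2976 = -684.47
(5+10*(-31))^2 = 93025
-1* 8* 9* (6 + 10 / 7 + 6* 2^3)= -27936 / 7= -3990.86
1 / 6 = 0.17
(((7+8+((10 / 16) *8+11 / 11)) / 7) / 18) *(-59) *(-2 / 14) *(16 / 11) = 2.04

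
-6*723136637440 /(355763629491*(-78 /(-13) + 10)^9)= -1412376245 /7958297675885969408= -0.00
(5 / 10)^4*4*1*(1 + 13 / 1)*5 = 35 / 2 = 17.50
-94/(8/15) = -705/4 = -176.25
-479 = -479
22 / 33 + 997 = 997.67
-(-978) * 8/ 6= 1304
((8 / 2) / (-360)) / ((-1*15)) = 1 / 1350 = 0.00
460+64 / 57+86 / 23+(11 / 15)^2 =45760427 / 98325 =465.40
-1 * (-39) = 39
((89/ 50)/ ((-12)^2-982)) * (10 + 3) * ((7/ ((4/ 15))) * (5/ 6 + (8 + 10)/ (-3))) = 251069/ 67040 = 3.75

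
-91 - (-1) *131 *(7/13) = -266/13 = -20.46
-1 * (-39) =39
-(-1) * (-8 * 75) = -600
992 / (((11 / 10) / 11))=9920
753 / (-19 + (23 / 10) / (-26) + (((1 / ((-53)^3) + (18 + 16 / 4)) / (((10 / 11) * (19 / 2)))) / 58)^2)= -3293568862319790169050 / 83483146521738505829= -39.45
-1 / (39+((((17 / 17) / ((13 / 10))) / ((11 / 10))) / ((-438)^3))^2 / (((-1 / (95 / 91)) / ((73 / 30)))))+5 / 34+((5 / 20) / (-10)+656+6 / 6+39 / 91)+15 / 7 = 8265391205282787432762511153 / 12529625705988077199324280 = 659.67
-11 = -11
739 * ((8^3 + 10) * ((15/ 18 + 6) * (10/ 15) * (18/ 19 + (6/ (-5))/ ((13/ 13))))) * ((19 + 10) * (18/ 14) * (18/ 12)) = -16511985432/ 665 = -24830053.28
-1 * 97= -97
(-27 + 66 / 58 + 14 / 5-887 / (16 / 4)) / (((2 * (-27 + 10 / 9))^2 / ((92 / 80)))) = -264529233 / 2519009600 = -0.11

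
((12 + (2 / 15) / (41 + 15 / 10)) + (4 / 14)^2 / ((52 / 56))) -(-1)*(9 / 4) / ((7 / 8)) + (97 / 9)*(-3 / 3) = 1352167 / 348075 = 3.88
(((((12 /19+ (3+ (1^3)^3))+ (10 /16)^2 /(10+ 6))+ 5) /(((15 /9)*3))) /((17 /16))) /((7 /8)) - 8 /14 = 8011 /5320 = 1.51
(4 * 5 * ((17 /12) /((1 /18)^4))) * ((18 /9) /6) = 991440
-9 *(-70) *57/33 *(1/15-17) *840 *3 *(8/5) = -817254144/11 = -74295831.27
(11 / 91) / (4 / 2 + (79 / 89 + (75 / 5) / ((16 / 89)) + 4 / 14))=15664 / 11223381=0.00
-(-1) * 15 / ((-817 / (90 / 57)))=-450 / 15523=-0.03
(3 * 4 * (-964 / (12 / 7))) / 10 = -3374 / 5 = -674.80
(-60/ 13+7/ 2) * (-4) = 58/ 13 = 4.46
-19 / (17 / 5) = -95 / 17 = -5.59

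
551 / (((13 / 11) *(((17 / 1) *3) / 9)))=18183 / 221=82.28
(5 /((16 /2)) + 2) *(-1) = -21 /8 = -2.62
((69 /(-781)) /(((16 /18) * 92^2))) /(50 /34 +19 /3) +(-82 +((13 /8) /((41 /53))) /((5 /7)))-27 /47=-702134102012451 /8817056638720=-79.63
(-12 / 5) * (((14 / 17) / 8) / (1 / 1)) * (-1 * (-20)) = -84 / 17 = -4.94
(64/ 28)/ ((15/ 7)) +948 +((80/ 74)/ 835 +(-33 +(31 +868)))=168229574/ 92685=1815.07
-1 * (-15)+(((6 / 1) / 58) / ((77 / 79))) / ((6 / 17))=68333 / 4466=15.30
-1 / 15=-0.07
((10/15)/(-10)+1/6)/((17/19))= 0.11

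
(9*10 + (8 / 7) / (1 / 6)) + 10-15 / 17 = 12611 / 119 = 105.97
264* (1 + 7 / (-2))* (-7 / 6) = 770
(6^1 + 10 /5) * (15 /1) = 120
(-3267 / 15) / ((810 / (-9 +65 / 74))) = 2.18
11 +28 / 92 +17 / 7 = 2211 / 161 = 13.73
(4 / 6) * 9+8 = 14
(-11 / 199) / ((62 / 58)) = -319 / 6169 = -0.05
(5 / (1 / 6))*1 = 30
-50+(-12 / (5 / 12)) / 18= -258 / 5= -51.60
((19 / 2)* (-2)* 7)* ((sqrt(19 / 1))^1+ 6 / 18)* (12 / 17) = -1596* sqrt(19) / 17 - 532 / 17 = -440.52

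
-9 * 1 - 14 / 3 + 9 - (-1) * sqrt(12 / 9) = -14 / 3 + 2 * sqrt(3) / 3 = -3.51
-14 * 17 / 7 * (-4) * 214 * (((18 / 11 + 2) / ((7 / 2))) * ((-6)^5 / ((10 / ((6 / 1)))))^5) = -3217067679776111824157540352 / 48125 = -66848159579763362579896.94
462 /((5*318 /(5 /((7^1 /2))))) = 22 /53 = 0.42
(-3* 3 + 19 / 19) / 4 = -2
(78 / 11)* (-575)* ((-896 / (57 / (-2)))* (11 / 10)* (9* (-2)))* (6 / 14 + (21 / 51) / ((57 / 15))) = 8363197440 / 6137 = 1362750.11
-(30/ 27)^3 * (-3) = 1000/ 243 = 4.12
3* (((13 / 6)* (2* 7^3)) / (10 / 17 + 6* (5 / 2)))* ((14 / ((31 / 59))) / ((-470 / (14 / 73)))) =-438292946 / 140928325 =-3.11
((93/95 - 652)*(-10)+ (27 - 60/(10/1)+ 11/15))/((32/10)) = 2041.23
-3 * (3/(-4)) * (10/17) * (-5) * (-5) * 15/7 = 16875/238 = 70.90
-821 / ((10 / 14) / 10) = -11494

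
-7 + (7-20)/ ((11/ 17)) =-298/ 11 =-27.09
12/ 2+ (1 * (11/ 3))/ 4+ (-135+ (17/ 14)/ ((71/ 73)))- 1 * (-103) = -142151/ 5964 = -23.83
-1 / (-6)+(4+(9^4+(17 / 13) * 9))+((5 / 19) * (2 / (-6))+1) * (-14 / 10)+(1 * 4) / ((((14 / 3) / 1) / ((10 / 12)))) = 113705489 / 17290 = 6576.37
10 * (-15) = -150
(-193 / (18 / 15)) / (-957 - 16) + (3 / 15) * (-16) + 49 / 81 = -1914971 / 788130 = -2.43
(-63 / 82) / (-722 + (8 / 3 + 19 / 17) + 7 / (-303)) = 12019 / 11235968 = 0.00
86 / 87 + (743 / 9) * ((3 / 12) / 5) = 26707 / 5220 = 5.12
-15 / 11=-1.36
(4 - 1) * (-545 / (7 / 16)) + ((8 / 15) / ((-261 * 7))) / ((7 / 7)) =-102416408 / 27405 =-3737.14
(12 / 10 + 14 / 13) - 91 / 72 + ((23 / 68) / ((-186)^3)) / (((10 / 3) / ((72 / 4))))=1.01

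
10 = 10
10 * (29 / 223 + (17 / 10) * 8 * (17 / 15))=519926 / 3345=155.43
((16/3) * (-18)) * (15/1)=-1440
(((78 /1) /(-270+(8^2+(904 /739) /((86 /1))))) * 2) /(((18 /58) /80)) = -383357728 /1963683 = -195.22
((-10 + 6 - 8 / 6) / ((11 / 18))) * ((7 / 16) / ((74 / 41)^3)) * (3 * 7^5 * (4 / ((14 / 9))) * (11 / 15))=-31275591669 / 506530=-61744.80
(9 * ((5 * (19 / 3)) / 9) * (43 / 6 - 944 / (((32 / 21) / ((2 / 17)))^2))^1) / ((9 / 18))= 2029105 / 20808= 97.52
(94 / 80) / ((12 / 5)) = 47 / 96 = 0.49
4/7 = 0.57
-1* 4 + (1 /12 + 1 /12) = -23 /6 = -3.83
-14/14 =-1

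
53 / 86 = 0.62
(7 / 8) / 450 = 7 / 3600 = 0.00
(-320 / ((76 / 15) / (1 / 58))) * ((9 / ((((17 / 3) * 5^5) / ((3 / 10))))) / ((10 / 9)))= -4374 / 29271875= -0.00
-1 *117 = -117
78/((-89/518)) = -40404/89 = -453.98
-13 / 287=-0.05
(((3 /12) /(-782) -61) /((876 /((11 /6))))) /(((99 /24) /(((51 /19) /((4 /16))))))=-0.33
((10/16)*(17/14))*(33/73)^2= 92565/596848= 0.16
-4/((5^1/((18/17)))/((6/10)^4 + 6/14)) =-175824/371875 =-0.47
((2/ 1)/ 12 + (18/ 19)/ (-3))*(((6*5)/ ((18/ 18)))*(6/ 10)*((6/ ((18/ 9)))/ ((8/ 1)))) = -153/ 152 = -1.01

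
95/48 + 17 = 911/48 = 18.98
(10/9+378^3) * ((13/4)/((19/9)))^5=592072270481558997/1267762688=467021372.44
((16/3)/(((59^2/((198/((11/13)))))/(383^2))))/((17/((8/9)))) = 488180992/177531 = 2749.84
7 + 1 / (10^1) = 71 / 10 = 7.10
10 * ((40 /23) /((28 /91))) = 1300 /23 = 56.52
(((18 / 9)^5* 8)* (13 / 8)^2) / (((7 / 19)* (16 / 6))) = 9633 / 14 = 688.07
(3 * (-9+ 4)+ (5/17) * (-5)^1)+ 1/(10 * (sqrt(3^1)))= -16.41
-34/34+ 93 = 92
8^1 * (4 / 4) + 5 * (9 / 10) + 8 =41 / 2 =20.50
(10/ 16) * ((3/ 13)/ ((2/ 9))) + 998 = 207719/ 208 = 998.65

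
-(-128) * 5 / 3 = 640 / 3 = 213.33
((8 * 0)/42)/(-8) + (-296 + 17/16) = -4719/16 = -294.94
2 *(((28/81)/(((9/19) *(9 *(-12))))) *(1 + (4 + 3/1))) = -2128/19683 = -0.11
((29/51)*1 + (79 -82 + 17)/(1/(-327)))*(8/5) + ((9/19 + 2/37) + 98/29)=-38054286589/5198685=-7319.98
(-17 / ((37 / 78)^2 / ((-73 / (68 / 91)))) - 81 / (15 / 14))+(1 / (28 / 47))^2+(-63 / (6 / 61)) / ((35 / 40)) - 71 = 34907823037 / 5366480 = 6504.79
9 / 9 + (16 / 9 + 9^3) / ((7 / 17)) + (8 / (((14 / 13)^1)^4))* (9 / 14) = 1076732129 / 605052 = 1779.57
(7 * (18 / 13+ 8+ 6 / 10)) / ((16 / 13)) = 4543 / 80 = 56.79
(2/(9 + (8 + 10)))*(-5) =-10/27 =-0.37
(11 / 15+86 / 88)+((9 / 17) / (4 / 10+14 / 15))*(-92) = -390667 / 11220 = -34.82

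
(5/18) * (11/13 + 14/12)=785/1404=0.56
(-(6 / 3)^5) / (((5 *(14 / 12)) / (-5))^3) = 6912 / 343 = 20.15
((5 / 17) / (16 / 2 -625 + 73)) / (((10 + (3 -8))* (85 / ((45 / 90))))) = -1 / 1572160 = -0.00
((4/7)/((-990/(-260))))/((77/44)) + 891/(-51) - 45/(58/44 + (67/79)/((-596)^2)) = -1422954284509/27618005877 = -51.52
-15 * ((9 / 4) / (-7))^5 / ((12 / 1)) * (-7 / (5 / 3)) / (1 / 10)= -885735 / 4917248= -0.18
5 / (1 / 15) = 75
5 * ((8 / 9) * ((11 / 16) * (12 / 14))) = 55 / 21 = 2.62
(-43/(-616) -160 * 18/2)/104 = -886997/64064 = -13.85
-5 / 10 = -1 / 2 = -0.50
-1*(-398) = 398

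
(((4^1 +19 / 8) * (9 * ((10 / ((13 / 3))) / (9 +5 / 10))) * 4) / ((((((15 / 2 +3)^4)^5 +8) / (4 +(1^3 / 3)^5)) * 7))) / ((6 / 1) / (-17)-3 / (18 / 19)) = -842446929920 / 24670462794349534673049959503057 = -0.00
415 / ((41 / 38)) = 15770 / 41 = 384.63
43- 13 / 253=10866 / 253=42.95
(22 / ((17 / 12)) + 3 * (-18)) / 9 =-218 / 51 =-4.27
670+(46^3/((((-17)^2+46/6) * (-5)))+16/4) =1353646/2225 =608.38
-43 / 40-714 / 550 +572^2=719799579 / 2200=327181.63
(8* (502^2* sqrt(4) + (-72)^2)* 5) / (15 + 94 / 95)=1934929600 / 1519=1273818.04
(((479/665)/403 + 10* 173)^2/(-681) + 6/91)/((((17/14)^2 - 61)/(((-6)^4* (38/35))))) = 247623837702556712832/2383611909098875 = 103885.97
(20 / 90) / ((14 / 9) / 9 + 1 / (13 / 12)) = 117 / 577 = 0.20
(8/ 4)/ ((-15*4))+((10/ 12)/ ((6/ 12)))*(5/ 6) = 61/ 45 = 1.36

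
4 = 4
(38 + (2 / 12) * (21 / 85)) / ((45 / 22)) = 71137 / 3825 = 18.60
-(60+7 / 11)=-667 / 11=-60.64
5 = 5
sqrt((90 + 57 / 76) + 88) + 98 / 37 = 98 / 37 + sqrt(715) / 2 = 16.02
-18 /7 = -2.57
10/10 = 1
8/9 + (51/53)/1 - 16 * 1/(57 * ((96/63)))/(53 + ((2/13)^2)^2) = 16898989589/9146071458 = 1.85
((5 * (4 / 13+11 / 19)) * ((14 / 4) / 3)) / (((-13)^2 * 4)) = 2555 / 333944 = 0.01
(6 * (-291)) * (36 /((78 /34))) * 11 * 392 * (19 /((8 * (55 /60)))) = -3979287648 /13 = -306099049.85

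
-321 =-321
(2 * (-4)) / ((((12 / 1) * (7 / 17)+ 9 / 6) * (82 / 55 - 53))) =14960 / 620427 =0.02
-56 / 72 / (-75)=7 / 675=0.01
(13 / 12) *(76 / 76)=13 / 12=1.08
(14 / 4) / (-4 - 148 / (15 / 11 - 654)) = -50253 / 54176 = -0.93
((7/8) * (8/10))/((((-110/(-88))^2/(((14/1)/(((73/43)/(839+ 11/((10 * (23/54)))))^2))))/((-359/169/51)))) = -4874573324568683456/75929107434375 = -64199.01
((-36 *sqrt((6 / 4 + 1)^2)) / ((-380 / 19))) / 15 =3 / 10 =0.30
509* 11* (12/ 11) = 6108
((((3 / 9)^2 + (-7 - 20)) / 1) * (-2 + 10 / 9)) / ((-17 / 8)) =-15488 / 1377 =-11.25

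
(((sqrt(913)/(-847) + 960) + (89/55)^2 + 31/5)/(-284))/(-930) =244223/66580250 - sqrt(913)/223709640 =0.00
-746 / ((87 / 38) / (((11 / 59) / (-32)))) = 1.90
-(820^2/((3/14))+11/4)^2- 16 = -1417856324553793/144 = -9846224476068.01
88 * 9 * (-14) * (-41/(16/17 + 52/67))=43149876/163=264723.17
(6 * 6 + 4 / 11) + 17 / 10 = 4187 / 110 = 38.06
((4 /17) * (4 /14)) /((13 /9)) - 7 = -10757 /1547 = -6.95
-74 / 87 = -0.85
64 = 64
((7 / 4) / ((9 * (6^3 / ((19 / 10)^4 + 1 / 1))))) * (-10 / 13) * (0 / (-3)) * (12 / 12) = 0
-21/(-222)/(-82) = -7/6068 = -0.00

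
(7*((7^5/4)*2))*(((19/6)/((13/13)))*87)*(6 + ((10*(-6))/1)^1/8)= -194473797/8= -24309224.62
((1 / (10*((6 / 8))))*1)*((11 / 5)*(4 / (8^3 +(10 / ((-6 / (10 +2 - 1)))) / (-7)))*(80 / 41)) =9856 / 2215435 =0.00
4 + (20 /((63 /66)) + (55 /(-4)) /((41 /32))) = 12244 /861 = 14.22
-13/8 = -1.62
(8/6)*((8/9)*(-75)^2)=20000/3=6666.67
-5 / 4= -1.25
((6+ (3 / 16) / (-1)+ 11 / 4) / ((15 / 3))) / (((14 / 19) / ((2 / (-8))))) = -2603 / 4480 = -0.58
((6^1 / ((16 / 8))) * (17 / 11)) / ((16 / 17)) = 867 / 176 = 4.93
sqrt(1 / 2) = sqrt(2) / 2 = 0.71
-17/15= -1.13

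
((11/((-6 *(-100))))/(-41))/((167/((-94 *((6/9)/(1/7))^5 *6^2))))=278055008/13865175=20.05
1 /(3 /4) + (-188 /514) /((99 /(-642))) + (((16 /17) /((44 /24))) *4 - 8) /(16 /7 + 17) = 22038872 /6487965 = 3.40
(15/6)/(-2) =-5/4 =-1.25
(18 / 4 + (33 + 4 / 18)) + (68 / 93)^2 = 220589 / 5766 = 38.26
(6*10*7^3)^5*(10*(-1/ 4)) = -9229259575329192000000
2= 2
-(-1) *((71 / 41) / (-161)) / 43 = -71 / 283843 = -0.00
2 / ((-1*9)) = -2 / 9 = -0.22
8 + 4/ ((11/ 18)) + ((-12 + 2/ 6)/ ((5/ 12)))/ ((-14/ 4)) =248/ 11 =22.55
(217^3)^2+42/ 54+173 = 939725285095285/ 9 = 104413920566142.78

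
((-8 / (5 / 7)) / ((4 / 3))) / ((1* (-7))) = 6 / 5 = 1.20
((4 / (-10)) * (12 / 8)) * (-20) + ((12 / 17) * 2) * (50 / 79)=17316 / 1343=12.89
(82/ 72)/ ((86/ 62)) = 1271/ 1548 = 0.82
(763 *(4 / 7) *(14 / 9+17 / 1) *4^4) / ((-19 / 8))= -149118976 / 171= -872040.80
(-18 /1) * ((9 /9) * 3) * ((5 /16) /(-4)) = 135 /32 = 4.22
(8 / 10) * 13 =52 / 5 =10.40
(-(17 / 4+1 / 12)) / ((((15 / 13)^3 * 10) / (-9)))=28561 / 11250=2.54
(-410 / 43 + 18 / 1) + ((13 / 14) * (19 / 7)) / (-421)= 15007291 / 1774094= 8.46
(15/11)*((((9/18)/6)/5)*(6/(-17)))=-3/374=-0.01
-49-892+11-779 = -1709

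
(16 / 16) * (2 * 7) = 14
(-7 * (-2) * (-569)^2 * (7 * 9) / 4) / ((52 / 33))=4711693833 / 104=45304748.39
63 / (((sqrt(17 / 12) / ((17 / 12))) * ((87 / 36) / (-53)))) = -6678 * sqrt(51) / 29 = -1644.50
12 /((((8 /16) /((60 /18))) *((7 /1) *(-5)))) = -16 /7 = -2.29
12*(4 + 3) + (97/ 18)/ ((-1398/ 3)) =704495/ 8388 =83.99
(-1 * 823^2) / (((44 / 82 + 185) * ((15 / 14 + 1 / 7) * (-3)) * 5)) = 388786846 / 1939785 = 200.43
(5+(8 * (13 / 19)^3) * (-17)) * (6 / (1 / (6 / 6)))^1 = -1586982 / 6859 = -231.37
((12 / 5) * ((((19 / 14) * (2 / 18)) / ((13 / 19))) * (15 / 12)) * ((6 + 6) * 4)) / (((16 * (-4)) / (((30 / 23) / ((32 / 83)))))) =-449445 / 267904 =-1.68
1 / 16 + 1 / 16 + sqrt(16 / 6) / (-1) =1 / 8 - 2 * sqrt(6) / 3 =-1.51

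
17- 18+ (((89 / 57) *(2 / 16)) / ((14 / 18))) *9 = 1339 / 1064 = 1.26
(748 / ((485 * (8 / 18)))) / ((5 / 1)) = 1683 / 2425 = 0.69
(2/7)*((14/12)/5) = 1/15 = 0.07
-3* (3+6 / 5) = -63 / 5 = -12.60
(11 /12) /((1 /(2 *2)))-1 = 8 /3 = 2.67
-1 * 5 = -5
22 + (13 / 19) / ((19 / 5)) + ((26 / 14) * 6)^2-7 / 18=46472183 / 318402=145.95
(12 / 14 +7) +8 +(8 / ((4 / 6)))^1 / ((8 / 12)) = 237 / 7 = 33.86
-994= -994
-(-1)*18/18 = 1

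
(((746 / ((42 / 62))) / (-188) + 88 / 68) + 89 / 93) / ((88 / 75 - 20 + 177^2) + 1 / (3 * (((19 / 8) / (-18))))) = -0.00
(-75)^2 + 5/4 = 22505/4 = 5626.25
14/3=4.67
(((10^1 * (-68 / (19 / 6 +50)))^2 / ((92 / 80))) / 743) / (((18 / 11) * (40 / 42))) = 19420800 / 158090339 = 0.12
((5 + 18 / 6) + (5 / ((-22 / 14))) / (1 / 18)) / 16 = -271 / 88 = -3.08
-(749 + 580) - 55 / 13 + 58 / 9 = -155234 / 117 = -1326.79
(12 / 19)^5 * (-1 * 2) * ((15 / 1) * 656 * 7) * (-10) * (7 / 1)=2399536742400 / 2476099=969079.48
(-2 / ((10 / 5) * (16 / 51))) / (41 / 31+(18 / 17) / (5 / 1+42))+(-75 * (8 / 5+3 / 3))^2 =20268799581 / 533072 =38022.63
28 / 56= 1 / 2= 0.50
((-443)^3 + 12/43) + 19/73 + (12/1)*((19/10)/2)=-1364496540977/15695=-86938295.06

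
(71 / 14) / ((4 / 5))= 355 / 56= 6.34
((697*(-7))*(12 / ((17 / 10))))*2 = -68880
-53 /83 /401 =-53 /33283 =-0.00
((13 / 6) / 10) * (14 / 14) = 13 / 60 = 0.22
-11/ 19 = -0.58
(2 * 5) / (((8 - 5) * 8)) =5 / 12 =0.42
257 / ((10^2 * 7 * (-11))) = -257 / 7700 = -0.03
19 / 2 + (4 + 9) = 45 / 2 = 22.50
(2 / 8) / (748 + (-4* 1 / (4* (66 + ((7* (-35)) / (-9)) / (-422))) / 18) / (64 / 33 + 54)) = 231140429 / 691572149642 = 0.00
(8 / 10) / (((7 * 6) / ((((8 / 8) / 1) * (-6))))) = -4 / 35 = -0.11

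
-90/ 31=-2.90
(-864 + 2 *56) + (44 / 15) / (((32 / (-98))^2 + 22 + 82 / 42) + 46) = -1897321956 / 2523175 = -751.96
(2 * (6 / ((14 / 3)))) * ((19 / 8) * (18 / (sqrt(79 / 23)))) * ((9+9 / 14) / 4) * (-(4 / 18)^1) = -23085 * sqrt(1817) / 30968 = -31.78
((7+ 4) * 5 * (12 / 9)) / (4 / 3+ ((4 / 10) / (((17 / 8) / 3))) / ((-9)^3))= 378675 / 6881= 55.03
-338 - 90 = -428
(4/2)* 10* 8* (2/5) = 64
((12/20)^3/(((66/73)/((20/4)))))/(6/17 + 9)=3723/29150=0.13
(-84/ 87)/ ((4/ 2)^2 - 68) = 7/ 464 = 0.02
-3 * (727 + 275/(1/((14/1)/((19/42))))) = -27712.58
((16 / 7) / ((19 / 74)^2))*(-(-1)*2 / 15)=175232 / 37905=4.62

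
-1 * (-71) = 71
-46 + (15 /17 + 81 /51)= -43.53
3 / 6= 1 / 2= 0.50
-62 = -62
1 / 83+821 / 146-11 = -65009 / 12118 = -5.36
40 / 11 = 3.64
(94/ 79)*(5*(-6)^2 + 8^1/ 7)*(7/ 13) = 119192/ 1027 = 116.06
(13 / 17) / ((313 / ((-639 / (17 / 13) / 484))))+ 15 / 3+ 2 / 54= 5951325811 / 1182092076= 5.03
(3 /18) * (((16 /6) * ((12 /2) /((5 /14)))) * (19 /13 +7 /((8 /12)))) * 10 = 34832 /39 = 893.13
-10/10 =-1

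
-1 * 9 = -9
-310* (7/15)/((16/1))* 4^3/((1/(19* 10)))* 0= 0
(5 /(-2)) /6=-5 /12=-0.42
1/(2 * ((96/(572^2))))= 20449/12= 1704.08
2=2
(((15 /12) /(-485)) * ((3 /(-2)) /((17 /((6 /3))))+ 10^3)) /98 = -16997 /646408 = -0.03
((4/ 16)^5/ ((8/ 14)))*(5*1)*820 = 7175/ 1024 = 7.01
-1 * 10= -10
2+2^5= 34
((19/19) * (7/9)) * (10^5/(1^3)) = 700000/9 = 77777.78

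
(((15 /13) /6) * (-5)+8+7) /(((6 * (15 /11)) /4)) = 803 /117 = 6.86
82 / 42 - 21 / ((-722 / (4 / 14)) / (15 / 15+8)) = 15368 / 7581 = 2.03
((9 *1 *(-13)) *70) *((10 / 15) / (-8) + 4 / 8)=-6825 / 2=-3412.50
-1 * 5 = -5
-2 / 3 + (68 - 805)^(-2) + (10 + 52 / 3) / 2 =7061198 / 543169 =13.00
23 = 23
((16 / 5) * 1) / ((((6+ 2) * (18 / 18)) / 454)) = 908 / 5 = 181.60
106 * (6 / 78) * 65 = 530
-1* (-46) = 46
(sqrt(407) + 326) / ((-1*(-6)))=sqrt(407) / 6 + 163 / 3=57.70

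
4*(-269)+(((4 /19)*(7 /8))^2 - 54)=-1631671 /1444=-1129.97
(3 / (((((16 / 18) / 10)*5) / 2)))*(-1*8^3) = -6912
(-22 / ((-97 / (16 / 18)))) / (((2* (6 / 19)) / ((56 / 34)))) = 23408 / 44523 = 0.53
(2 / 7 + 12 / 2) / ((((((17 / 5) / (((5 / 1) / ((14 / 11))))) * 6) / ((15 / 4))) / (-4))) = -15125 / 833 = -18.16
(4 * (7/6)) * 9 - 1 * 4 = 38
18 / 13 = 1.38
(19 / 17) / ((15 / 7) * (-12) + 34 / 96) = -6384 / 144857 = -0.04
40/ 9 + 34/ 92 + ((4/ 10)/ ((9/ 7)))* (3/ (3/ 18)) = 21557/ 2070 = 10.41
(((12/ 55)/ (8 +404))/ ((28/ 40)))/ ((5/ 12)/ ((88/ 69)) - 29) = -192/ 7277053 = -0.00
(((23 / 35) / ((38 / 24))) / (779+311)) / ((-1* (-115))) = 6 / 1812125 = 0.00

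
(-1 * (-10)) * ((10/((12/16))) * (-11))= -4400/3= -1466.67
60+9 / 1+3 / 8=555 / 8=69.38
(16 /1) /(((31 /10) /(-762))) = -121920 /31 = -3932.90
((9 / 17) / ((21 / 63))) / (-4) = -27 / 68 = -0.40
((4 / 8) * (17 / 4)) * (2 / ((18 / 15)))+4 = 181 / 24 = 7.54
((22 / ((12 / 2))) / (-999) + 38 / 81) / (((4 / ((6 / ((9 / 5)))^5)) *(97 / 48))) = 62000000 / 2616381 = 23.70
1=1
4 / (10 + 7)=4 / 17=0.24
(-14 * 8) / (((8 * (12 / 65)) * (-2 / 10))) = 2275 / 6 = 379.17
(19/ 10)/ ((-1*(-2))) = 19/ 20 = 0.95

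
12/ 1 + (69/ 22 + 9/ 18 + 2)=194/ 11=17.64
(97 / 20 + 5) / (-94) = -197 / 1880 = -0.10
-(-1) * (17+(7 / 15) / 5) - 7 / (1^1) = 757 / 75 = 10.09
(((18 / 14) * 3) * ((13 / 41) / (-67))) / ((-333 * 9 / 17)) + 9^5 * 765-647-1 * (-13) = 96415657039790 / 2134419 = 45171851.00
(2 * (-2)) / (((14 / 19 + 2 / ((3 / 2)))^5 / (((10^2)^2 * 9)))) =-6769035641250 / 714924299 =-9468.19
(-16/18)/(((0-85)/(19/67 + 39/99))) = 11984/1691415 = 0.01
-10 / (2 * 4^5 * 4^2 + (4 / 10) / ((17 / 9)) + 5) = -850 / 2785723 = -0.00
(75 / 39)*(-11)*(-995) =273625 / 13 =21048.08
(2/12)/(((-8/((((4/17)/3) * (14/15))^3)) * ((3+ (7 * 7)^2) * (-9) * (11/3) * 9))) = 2744/239737781163375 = 0.00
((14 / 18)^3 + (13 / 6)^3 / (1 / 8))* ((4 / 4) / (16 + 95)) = 59662 / 80919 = 0.74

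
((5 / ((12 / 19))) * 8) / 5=12.67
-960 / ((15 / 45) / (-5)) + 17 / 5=72017 / 5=14403.40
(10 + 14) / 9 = 2.67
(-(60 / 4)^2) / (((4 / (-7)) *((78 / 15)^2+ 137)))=13125 / 5468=2.40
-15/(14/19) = -285/14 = -20.36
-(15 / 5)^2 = -9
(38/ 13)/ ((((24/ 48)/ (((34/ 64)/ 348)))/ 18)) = 969/ 6032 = 0.16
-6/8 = -3/4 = -0.75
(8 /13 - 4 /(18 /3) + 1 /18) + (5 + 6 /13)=1279 /234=5.47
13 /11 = 1.18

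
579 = 579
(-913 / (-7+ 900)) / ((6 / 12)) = -1826 / 893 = -2.04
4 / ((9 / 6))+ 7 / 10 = 101 / 30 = 3.37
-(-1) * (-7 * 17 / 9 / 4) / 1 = -119 / 36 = -3.31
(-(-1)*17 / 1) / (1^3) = 17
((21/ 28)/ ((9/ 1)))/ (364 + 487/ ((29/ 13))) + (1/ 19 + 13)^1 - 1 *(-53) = 254318771/ 3850236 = 66.05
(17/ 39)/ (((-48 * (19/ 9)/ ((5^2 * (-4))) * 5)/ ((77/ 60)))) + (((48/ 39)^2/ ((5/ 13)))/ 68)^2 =126683377/ 1113574800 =0.11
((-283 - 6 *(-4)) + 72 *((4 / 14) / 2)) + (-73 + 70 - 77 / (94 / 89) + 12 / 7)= -30353 / 94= -322.90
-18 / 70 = -9 / 35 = -0.26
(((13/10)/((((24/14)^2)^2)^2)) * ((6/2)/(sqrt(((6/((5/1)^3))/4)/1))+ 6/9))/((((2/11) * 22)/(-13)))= -974251369 * sqrt(30)/3439853568 - 974251369/25798901760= -1.59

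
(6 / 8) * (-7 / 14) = -3 / 8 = -0.38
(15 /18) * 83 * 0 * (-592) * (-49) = 0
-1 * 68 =-68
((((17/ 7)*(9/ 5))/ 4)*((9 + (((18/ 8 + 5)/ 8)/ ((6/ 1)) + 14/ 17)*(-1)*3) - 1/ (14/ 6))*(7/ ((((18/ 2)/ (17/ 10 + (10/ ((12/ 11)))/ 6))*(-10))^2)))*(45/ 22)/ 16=2074215899/ 291962880000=0.01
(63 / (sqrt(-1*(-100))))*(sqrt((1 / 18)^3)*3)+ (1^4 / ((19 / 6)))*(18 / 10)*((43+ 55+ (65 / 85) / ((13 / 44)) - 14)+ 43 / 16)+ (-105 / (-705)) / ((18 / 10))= 7*sqrt(2) / 40+ 277788343 / 5465160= 51.08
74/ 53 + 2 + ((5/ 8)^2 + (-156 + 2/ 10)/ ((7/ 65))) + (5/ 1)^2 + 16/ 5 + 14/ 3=-502207243/ 356160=-1410.06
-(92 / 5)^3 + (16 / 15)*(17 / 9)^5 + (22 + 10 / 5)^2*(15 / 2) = -41714920336 / 22143375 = -1883.86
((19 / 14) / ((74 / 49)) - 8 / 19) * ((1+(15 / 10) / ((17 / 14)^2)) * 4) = 46057 / 11951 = 3.85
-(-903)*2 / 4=903 / 2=451.50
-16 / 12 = -4 / 3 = -1.33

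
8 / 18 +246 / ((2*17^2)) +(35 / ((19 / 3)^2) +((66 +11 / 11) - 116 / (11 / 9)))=-270262189 / 10328571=-26.17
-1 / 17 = -0.06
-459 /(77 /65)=-29835 /77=-387.47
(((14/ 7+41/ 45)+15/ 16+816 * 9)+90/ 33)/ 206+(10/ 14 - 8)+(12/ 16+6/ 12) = 338584207/ 11420640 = 29.65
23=23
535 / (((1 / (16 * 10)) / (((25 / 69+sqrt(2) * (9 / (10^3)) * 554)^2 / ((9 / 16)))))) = 37937920 * sqrt(2) / 69+203166281083072 / 26780625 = 8363885.76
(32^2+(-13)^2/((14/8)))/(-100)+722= 124389/175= 710.79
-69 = -69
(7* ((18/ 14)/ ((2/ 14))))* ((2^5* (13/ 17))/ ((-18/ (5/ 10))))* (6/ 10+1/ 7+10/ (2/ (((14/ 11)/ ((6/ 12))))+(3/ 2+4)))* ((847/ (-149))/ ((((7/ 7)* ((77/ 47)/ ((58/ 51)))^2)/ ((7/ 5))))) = 231463155248/ 603930525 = 383.26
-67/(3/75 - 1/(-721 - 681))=-2348350/1427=-1645.66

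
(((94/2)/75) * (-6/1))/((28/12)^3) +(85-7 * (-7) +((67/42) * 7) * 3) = 2867549/17150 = 167.20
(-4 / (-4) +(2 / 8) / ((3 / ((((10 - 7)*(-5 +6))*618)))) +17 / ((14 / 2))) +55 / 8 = 9229 / 56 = 164.80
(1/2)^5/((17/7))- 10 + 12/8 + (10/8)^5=-94619/17408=-5.44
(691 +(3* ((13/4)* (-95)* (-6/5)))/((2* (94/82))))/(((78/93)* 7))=6852581/34216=200.27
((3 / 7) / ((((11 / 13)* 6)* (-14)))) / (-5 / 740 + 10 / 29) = -13949 / 782089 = -0.02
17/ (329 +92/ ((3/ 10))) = 51/ 1907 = 0.03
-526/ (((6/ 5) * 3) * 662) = -1315/ 5958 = -0.22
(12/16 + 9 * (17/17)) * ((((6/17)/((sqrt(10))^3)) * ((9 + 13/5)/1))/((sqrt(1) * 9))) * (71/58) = 923 * sqrt(10)/17000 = 0.17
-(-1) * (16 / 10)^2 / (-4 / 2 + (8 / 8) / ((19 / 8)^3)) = -219488 / 165075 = -1.33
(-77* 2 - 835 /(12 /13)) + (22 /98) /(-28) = -1058.59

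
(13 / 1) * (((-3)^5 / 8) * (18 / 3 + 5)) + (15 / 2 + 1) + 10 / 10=-34673 / 8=-4334.12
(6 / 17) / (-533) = -6 / 9061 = -0.00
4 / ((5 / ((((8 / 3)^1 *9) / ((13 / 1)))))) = 96 / 65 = 1.48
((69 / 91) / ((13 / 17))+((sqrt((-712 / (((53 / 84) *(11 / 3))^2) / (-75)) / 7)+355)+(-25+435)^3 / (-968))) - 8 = -10141880321 / 143143+24 *sqrt(3738) / 2915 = -70850.89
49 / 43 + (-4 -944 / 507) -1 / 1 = -124754 / 21801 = -5.72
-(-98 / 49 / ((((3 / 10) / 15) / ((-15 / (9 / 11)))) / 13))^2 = -5112250000 / 9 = -568027777.78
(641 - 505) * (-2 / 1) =-272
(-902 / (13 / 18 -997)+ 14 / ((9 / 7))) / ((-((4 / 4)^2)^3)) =-1903558 / 161397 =-11.79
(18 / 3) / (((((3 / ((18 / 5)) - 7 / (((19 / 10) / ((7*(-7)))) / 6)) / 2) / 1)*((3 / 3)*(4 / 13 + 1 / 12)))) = 213408 / 7538075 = 0.03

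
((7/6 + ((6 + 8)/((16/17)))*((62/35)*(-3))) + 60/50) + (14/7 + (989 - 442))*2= 61279/60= 1021.32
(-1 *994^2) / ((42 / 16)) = -1129184 / 3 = -376394.67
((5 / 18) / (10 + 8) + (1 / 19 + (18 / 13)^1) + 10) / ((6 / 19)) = 916535 / 25272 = 36.27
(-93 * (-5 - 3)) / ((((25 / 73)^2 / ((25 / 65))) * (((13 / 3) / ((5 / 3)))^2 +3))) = 991194 / 3965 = 249.99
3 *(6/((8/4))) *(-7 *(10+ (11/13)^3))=-1467963/2197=-668.17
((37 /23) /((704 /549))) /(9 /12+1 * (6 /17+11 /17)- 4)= -2257 /4048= -0.56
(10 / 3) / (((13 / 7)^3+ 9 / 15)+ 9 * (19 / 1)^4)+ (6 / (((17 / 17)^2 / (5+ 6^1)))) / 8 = 199140216851 / 24138199788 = 8.25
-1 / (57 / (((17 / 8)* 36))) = -51 / 38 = -1.34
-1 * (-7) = 7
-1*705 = -705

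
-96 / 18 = -16 / 3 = -5.33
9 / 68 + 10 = 689 / 68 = 10.13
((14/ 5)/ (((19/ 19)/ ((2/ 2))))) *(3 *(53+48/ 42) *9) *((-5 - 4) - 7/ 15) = -968724/ 25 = -38748.96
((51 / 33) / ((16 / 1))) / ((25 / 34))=289 / 2200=0.13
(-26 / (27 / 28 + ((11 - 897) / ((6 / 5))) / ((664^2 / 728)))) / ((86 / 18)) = 270820368 / 12682291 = 21.35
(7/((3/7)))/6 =49/18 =2.72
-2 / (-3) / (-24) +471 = 16955 / 36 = 470.97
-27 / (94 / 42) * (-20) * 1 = 11340 / 47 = 241.28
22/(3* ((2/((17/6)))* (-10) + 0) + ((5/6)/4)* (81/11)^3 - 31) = 3982352/5612719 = 0.71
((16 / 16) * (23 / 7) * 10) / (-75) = -46 / 105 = -0.44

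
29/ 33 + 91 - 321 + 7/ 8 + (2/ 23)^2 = -31874897/ 139656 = -228.24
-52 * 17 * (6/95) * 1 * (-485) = 514488/19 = 27078.32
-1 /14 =-0.07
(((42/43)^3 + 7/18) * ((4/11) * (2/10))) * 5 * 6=7560532/2623731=2.88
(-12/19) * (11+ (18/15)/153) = -11228/1615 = -6.95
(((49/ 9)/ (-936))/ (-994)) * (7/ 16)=49/ 19139328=0.00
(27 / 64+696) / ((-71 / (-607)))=27054597 / 4544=5953.92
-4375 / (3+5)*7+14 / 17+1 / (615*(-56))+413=-999502621 / 292740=-3414.30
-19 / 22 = -0.86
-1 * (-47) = 47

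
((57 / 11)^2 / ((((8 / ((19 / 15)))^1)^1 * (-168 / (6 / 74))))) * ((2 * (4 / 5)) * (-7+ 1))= 61731 / 3133900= 0.02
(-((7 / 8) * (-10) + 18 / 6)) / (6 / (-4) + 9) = 23 / 30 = 0.77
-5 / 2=-2.50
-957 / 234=-319 / 78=-4.09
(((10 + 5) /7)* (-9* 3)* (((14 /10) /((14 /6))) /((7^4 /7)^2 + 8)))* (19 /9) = -57 /91511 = -0.00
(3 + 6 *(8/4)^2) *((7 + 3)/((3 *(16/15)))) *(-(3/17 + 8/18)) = -7125/136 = -52.39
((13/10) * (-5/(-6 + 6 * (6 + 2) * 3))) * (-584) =1898/69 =27.51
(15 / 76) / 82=15 / 6232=0.00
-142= -142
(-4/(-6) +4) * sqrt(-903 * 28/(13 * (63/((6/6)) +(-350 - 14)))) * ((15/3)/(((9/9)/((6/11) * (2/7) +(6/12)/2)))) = 625 * sqrt(273)/429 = 24.07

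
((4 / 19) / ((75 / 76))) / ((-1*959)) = -16 / 71925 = -0.00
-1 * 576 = -576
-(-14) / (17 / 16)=224 / 17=13.18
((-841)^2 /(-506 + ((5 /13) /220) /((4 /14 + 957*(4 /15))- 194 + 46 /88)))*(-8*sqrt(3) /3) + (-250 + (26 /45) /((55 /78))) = -205574 /825 + 2341399997144*sqrt(3) /628152919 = 6206.93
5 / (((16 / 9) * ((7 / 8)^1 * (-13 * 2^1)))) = -45 / 364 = -0.12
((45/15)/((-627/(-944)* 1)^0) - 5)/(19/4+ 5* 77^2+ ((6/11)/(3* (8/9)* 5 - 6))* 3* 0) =-8/118599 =-0.00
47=47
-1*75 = -75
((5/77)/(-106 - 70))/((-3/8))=5/5082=0.00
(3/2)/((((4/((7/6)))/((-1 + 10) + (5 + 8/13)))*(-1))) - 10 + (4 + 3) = -977/104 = -9.39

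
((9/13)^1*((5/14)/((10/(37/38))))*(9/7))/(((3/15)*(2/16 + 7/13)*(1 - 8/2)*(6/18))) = -4995/21413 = -0.23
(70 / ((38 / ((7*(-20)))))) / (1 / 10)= -49000 / 19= -2578.95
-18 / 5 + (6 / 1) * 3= 72 / 5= 14.40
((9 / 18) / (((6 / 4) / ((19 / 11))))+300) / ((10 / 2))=9919 / 165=60.12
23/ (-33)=-23/ 33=-0.70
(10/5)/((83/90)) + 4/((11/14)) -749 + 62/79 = -740.96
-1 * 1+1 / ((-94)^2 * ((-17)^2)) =-2553603 / 2553604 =-1.00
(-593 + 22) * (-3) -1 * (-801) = 2514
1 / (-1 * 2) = -1 / 2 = -0.50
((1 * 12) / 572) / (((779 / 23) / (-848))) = -58512 / 111397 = -0.53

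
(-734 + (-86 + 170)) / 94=-325 / 47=-6.91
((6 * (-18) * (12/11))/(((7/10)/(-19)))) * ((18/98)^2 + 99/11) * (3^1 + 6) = 48068510400/184877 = 260002.65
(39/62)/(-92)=-39/5704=-0.01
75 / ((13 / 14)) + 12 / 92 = 24189 / 299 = 80.90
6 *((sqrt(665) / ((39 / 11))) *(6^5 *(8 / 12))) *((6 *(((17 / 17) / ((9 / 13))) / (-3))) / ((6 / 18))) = -76032 *sqrt(665) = -1960682.34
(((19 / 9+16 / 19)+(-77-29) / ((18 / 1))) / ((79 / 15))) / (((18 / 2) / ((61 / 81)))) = -153110 / 3282687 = -0.05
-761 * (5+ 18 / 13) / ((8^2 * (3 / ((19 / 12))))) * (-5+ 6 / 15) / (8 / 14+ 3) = 193215617 / 3744000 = 51.61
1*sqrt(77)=8.77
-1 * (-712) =712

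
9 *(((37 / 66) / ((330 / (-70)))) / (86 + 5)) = -37 / 3146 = -0.01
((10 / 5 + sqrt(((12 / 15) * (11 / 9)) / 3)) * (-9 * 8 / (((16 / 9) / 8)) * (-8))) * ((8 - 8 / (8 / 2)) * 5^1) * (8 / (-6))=-207360 - 4608 * sqrt(165)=-266550.83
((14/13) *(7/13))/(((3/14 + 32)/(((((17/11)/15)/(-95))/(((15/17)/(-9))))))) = 396508/1991221375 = 0.00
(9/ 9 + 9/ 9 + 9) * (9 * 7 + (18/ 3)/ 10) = 3498/ 5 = 699.60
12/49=0.24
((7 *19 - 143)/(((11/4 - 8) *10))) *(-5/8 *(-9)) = 15/14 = 1.07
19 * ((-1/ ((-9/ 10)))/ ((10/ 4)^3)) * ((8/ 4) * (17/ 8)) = 1292/ 225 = 5.74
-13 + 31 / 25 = -294 / 25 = -11.76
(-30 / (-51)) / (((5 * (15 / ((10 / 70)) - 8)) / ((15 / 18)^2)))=25 / 29682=0.00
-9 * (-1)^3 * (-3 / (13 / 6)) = -162 / 13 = -12.46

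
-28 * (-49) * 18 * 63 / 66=259308 / 11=23573.45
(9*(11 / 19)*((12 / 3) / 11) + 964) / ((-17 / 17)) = -18352 / 19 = -965.89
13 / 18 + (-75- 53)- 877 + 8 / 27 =-54215 / 54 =-1003.98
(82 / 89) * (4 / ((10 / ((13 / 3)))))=2132 / 1335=1.60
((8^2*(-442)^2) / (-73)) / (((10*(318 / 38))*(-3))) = 118781312 / 174105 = 682.24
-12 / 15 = -4 / 5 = -0.80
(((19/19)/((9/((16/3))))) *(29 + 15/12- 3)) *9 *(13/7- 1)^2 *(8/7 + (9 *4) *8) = 10589568/343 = 30873.38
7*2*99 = 1386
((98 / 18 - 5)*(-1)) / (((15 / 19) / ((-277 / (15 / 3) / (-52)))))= -5263 / 8775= -0.60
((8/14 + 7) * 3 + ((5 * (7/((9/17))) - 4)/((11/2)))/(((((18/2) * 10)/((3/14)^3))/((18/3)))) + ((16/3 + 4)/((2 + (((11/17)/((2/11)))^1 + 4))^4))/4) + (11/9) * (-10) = 15911156400375527/1515384182812500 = 10.50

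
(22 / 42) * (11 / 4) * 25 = 36.01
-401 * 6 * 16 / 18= -6416 / 3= -2138.67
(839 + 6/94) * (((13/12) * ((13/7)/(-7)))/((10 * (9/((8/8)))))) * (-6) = 16.08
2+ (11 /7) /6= 95 /42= 2.26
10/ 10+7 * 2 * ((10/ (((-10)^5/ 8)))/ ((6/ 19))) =3617/ 3750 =0.96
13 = 13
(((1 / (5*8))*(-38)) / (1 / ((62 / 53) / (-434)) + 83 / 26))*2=247 / 47815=0.01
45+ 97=142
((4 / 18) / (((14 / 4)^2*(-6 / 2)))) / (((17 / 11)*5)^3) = -0.00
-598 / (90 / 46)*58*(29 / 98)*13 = -68196.14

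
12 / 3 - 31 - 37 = -64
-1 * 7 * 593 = -4151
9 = 9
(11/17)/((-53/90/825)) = -816750/901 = -906.49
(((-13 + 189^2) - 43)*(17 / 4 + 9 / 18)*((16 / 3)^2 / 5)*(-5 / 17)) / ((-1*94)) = 21684320 / 7191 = 3015.48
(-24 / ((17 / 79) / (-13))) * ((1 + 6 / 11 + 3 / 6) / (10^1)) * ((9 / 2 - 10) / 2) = -27729 / 34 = -815.56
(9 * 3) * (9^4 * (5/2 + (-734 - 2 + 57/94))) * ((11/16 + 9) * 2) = -472905431055/188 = -2515454420.51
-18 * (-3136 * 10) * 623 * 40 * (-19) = -267269990400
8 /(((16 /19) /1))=19 /2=9.50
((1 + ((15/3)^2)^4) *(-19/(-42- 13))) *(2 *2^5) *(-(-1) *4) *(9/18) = 950002432/55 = 17272771.49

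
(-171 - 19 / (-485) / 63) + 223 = 1588879 / 30555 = 52.00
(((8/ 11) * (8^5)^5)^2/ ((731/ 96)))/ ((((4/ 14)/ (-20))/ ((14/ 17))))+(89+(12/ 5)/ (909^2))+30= -11834588137075074782731337291164101887690371009499424062777/ 2070752454045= -5715114867524331623316643000000000000000000000.00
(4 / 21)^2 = 16 / 441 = 0.04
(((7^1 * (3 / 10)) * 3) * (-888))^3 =-21886209834048 / 125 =-175089678672.38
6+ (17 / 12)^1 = 89 / 12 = 7.42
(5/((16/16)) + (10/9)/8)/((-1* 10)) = -37/72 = -0.51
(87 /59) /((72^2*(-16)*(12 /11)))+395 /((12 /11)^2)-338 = -6.09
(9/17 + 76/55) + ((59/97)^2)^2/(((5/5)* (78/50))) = 6453114494108/3228220231665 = 2.00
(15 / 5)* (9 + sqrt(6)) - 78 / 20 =3* sqrt(6) + 231 / 10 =30.45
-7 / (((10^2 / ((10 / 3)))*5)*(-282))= 7 / 42300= 0.00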